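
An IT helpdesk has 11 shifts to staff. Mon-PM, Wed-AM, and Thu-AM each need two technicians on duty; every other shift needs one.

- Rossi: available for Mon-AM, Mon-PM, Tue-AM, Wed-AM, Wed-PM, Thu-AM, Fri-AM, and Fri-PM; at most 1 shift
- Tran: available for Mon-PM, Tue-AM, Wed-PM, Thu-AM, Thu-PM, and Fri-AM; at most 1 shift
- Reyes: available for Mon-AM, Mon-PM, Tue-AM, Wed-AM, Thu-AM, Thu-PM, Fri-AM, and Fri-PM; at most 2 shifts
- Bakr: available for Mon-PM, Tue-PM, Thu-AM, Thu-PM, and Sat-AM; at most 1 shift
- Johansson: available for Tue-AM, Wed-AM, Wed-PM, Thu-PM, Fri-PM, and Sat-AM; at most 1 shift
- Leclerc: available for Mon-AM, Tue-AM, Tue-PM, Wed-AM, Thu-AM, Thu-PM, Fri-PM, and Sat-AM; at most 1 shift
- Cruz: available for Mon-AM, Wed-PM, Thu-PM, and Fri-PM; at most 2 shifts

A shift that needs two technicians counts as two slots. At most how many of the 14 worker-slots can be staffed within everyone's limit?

9

Total capacity across all technicians is 1+1+2+1+1+1+2 = 9, and 14 slots are needed, so at most 9 can be filled.
An assignment achieving 9: Mon-AM→Reyes, Mon-PM→Tran+Reyes, Tue-PM→Bakr, Wed-AM→Leclerc, Wed-PM→Cruz, Fri-AM→Rossi, Fri-PM→Cruz, Sat-AM→Johansson.
Loads: Rossi 1/1, Tran 1/1, Reyes 2/2, Bakr 1/1, Johansson 1/1, Leclerc 1/1, Cruz 2/2.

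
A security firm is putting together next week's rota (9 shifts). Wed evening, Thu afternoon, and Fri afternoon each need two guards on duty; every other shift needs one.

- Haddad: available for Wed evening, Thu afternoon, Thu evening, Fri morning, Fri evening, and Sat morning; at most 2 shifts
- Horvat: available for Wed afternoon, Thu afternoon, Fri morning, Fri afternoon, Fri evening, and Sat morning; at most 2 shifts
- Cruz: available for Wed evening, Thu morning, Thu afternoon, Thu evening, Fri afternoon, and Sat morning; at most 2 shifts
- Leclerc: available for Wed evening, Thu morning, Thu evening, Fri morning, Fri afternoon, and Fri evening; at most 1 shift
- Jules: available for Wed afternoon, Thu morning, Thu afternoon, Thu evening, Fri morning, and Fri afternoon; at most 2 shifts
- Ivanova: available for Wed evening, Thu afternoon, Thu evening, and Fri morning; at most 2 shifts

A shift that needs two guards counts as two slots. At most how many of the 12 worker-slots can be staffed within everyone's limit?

Total capacity across all guards is 2+2+2+1+2+2 = 11, and 12 slots are needed, so at most 11 can be filled.
An assignment achieving 11: Wed afternoon→Horvat, Wed evening→Cruz+Leclerc, Thu morning→Cruz, Thu afternoon→Jules+Ivanova, Thu evening→Ivanova, Fri afternoon→Horvat+Jules, Fri evening→Haddad, Sat morning→Haddad.
Loads: Haddad 2/2, Horvat 2/2, Cruz 2/2, Leclerc 1/1, Jules 2/2, Ivanova 2/2.

11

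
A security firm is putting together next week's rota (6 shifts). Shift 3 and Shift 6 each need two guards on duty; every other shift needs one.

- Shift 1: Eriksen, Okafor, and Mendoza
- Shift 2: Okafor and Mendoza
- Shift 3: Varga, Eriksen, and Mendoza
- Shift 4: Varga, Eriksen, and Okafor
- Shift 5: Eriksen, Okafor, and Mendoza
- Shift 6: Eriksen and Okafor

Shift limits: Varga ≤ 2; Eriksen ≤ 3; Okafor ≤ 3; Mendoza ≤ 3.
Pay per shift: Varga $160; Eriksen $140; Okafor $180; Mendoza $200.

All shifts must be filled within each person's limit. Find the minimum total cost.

Shift 6 can only be covered by Eriksen and Okafor, so that assignment is forced.
Picking the cheapest available guard for each shift independently would cost $1220, but that ignores the shift limits.
An optimal schedule: Shift 1→Eriksen, Shift 2→Okafor, Shift 3→Varga+Eriksen, Shift 4→Varga, Shift 5→Okafor, Shift 6→Eriksen+Okafor.
Total: 140 + 180 + 160 + 140 + 160 + 180 + 140 + 180 = $1280.

$1280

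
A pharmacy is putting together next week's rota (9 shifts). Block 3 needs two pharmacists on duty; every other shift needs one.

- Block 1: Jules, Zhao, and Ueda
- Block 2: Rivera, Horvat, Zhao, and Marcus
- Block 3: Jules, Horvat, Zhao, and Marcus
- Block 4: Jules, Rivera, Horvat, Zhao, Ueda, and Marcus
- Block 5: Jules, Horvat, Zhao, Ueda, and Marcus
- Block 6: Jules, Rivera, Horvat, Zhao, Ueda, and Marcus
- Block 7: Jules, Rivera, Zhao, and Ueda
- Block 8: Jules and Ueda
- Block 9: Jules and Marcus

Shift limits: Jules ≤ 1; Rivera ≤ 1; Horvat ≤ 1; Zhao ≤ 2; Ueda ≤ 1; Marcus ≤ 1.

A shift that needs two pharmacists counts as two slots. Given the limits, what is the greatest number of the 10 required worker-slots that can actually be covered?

7

Total capacity across all pharmacists is 1+1+1+2+1+1 = 7, and 10 slots are needed, so at most 7 can be filled.
An assignment achieving 7: Block 1→Zhao, Block 2→Rivera, Block 3→Horvat+Zhao, Block 7→Ueda, Block 8→Jules, Block 9→Marcus.
Loads: Jules 1/1, Rivera 1/1, Horvat 1/1, Zhao 2/2, Ueda 1/1, Marcus 1/1.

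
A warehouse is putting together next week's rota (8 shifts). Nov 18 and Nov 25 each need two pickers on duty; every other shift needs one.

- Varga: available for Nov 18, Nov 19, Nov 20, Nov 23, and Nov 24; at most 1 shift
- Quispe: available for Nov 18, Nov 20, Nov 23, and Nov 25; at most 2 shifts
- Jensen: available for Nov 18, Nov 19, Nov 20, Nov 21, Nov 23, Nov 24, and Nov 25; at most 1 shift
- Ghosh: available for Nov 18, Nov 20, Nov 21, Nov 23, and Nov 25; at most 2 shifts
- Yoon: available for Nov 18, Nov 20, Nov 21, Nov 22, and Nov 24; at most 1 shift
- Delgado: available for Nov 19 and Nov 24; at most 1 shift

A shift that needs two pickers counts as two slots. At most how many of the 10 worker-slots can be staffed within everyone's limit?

8

Total capacity across all pickers is 1+2+1+2+1+1 = 8, and 10 slots are needed, so at most 8 can be filled.
An assignment achieving 8: Nov 18→Ghosh, Nov 19→Varga, Nov 21→Jensen, Nov 22→Yoon, Nov 23→Quispe, Nov 24→Delgado, Nov 25→Quispe+Ghosh.
Loads: Varga 1/1, Quispe 2/2, Jensen 1/1, Ghosh 2/2, Yoon 1/1, Delgado 1/1.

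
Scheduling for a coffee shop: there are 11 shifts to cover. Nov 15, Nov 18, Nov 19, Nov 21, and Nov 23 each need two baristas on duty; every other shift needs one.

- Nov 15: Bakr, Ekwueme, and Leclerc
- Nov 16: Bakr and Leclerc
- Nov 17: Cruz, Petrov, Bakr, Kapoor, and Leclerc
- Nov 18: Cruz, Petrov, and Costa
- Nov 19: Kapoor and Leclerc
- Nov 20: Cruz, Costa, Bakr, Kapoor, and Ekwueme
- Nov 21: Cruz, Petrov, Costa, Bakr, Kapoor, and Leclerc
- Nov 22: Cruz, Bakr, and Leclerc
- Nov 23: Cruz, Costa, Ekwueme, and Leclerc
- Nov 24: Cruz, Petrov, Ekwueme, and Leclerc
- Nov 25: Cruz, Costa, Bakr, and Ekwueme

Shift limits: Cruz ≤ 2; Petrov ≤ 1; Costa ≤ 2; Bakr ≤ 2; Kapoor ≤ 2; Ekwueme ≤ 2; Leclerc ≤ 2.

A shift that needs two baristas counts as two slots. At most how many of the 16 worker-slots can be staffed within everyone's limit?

13

Total capacity across all baristas is 2+1+2+2+2+2+2 = 13, and 16 slots are needed, so at most 13 can be filled.
An assignment achieving 13: Nov 15→Bakr+Ekwueme, Nov 16→Bakr, Nov 17→Kapoor, Nov 18→Cruz+Petrov, Nov 19→Kapoor+Leclerc, Nov 22→Cruz, Nov 23→Costa+Ekwueme, Nov 24→Leclerc, Nov 25→Costa.
Loads: Cruz 2/2, Petrov 1/1, Costa 2/2, Bakr 2/2, Kapoor 2/2, Ekwueme 2/2, Leclerc 2/2.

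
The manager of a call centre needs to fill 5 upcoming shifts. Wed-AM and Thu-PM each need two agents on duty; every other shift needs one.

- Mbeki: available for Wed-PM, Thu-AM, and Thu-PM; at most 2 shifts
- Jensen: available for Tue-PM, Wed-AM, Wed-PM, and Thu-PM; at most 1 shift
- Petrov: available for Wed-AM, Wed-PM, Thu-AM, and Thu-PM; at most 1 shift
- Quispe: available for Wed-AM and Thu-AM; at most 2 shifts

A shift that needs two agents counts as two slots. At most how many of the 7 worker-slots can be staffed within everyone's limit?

6

Total capacity across all agents is 2+1+1+2 = 6, and 7 slots are needed, so at most 6 can be filled.
An assignment achieving 6: Tue-PM→Jensen, Wed-AM→Petrov+Quispe, Wed-PM→Mbeki, Thu-AM→Quispe, Thu-PM→Mbeki.
Loads: Mbeki 2/2, Jensen 1/1, Petrov 1/1, Quispe 2/2.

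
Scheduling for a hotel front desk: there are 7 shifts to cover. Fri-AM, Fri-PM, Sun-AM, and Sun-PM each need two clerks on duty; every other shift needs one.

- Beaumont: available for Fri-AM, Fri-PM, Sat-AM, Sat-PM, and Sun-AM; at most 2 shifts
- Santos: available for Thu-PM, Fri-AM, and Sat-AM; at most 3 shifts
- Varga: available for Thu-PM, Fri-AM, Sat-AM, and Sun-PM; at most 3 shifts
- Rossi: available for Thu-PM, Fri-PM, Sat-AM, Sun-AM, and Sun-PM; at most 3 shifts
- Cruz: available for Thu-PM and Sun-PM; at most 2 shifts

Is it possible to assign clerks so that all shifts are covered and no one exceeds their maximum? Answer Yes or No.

Total capacity is 13 and 11 slots are needed, so capacity alone doesn't rule it out.
Shifts {Fri-PM, Sat-PM, Sun-AM} need 5 worker-slots in total, but the clerks available for any of those shifts (Beaumont and Rossi) can supply at most 4 among them. So no valid schedule exists.

No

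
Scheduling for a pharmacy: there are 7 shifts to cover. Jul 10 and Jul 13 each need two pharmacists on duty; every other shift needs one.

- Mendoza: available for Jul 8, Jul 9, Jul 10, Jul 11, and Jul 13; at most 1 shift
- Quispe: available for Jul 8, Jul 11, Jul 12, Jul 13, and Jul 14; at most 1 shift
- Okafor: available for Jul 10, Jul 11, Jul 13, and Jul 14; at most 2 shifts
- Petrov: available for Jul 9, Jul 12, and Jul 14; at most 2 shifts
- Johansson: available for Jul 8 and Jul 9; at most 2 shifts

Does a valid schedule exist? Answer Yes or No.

No

Shifts {Jul 10, Jul 11, Jul 13} need 5 worker-slots in total, but the pharmacists available for any of those shifts (Mendoza, Quispe, and Okafor) can supply at most 4 among them. So no valid schedule exists.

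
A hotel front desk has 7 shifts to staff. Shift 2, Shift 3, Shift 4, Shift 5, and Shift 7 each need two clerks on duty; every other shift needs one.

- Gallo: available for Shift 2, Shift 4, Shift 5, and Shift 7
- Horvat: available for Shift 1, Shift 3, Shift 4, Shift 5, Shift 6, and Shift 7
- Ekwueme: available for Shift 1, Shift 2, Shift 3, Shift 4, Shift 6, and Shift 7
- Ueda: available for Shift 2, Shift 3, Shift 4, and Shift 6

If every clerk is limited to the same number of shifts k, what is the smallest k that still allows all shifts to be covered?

3

With 4 clerks and 12 worker-slots to fill, someone must work at least ⌈12/4⌉ = 3 shifts, so k ≥ 3.
k = 3 works: Shift 1→Horvat, Shift 2→Gallo+Ekwueme, Shift 3→Horvat+Ueda, Shift 4→Ekwueme+Ueda, Shift 5→Gallo+Horvat, Shift 6→Ueda, Shift 7→Gallo+Ekwueme.
Loads: Gallo 3, Horvat 3, Ekwueme 3, Ueda 3 — all ≤ 3.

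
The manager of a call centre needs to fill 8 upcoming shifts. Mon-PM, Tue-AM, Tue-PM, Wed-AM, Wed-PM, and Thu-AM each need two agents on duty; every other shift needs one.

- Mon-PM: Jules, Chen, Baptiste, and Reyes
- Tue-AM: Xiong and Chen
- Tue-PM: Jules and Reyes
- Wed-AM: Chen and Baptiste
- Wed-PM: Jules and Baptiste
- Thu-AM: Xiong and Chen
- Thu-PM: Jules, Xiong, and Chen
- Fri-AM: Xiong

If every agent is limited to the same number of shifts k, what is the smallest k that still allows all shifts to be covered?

With 5 agents and 14 worker-slots to fill, someone must work at least ⌈14/5⌉ = 3 shifts, so k ≥ 3.
k = 3 works: Mon-PM→Baptiste+Reyes, Tue-AM→Xiong+Chen, Tue-PM→Jules+Reyes, Wed-AM→Chen+Baptiste, Wed-PM→Jules+Baptiste, Thu-AM→Xiong+Chen, Thu-PM→Jules, Fri-AM→Xiong.
Loads: Jules 3, Xiong 3, Chen 3, Baptiste 3, Reyes 2 — all ≤ 3.

3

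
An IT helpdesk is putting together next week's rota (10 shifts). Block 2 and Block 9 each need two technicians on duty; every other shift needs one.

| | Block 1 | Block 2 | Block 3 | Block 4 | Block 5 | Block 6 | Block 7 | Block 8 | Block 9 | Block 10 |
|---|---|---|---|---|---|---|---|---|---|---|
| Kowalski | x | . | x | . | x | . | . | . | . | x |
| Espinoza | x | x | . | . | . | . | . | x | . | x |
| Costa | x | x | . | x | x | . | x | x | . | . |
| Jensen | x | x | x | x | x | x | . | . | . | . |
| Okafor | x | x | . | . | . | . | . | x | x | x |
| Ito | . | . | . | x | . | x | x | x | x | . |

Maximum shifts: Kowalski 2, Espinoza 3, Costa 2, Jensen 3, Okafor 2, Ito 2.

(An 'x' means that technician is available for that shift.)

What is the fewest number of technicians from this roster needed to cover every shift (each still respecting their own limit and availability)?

12 slots to fill and no one can take more than 3, so at least ⌈12/3⌉ = 4 technicians are needed.
Any 4 technicians together have capacity at most 3+3+2+2 = 10 < 12 slots, so 4 can never suffice.
Kowalski, Espinoza, Jensen, Okafor, and Ito alone can cover everything: Block 1→Okafor, Block 2→Espinoza+Jensen, Block 3→Kowalski, Block 4→Jensen, Block 5→Kowalski, Block 6→Jensen, Block 7→Ito, Block 8→Espinoza, Block 9→Okafor+Ito, Block 10→Espinoza.

5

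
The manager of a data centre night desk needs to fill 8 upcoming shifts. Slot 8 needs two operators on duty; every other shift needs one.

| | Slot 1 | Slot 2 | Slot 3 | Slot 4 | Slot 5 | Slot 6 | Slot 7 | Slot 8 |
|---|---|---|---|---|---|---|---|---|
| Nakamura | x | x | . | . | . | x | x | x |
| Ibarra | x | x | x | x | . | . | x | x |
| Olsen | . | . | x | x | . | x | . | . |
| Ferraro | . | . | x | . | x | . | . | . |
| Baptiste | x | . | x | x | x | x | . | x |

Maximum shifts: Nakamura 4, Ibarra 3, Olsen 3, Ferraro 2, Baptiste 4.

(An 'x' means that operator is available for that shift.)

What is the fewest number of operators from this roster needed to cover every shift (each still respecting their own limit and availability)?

9 slots to fill and no one can take more than 4, so at least ⌈9/4⌉ = 3 operators are needed.
Nakamura, Ibarra, and Ferraro alone can cover everything: Slot 1→Nakamura, Slot 2→Nakamura, Slot 3→Ferraro, Slot 4→Ibarra, Slot 5→Ferraro, Slot 6→Nakamura, Slot 7→Ibarra, Slot 8→Nakamura+Ibarra.

3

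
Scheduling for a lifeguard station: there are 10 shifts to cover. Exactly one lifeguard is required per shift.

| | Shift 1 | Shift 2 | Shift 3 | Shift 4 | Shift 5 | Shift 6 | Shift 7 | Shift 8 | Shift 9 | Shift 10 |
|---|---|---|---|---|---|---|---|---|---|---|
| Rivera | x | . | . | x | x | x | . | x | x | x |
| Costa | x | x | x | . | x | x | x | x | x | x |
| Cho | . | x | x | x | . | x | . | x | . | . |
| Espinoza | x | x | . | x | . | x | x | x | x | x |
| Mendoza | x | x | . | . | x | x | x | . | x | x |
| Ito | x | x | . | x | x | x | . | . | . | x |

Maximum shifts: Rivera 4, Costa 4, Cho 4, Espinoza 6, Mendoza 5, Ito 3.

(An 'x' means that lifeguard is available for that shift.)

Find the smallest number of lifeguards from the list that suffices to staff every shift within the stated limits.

2

10 slots to fill and no one can take more than 6, so at least ⌈10/6⌉ = 2 lifeguards are needed.
Costa and Espinoza alone can cover everything: Shift 1→Costa, Shift 2→Costa, Shift 3→Costa, Shift 4→Espinoza, Shift 5→Costa, Shift 6→Espinoza, Shift 7→Espinoza, Shift 8→Espinoza, Shift 9→Espinoza, Shift 10→Espinoza.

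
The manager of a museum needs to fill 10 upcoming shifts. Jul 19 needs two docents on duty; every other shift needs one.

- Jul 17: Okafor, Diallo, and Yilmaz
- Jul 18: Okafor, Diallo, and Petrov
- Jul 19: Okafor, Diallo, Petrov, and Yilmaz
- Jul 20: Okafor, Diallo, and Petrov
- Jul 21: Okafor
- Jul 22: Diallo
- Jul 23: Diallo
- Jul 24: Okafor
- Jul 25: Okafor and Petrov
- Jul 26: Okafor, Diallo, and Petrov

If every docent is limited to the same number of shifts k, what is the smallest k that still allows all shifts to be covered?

3

With 4 docents and 11 worker-slots to fill, someone must work at least ⌈11/4⌉ = 3 shifts, so k ≥ 3.
k = 3 works: Jul 17→Yilmaz, Jul 18→Diallo, Jul 19→Petrov+Yilmaz, Jul 20→Petrov, Jul 21→Okafor, Jul 22→Diallo, Jul 23→Diallo, Jul 24→Okafor, Jul 25→Okafor, Jul 26→Petrov.
Loads: Okafor 3, Diallo 3, Petrov 3, Yilmaz 2 — all ≤ 3.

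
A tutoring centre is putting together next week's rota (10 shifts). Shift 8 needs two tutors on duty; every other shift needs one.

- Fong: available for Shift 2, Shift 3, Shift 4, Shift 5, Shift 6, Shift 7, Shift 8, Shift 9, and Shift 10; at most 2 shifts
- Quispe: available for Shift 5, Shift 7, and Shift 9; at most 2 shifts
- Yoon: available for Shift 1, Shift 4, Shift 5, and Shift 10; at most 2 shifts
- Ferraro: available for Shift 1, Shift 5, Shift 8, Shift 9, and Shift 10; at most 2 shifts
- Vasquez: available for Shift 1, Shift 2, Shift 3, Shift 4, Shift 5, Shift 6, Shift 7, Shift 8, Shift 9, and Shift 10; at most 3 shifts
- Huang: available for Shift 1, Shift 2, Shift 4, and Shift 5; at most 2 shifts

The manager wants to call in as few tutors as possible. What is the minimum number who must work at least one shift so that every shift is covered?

5

11 slots to fill and no one can take more than 3, so at least ⌈11/3⌉ = 4 tutors are needed.
Any 4 tutors together have capacity at most 3+2+2+2 = 9 < 11 slots, so 4 can never suffice.
Fong, Quispe, Yoon, Ferraro, and Vasquez alone can cover everything: Shift 1→Yoon, Shift 2→Fong, Shift 3→Fong, Shift 4→Yoon, Shift 5→Vasquez, Shift 6→Vasquez, Shift 7→Quispe, Shift 8→Ferraro+Vasquez, Shift 9→Quispe, Shift 10→Ferraro.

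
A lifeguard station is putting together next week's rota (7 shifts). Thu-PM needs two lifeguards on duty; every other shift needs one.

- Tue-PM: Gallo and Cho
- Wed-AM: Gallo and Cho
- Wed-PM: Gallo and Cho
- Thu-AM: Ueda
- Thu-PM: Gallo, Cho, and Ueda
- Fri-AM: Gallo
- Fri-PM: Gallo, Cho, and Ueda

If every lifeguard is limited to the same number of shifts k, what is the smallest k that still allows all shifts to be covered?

With 3 lifeguards and 8 worker-slots to fill, someone must work at least ⌈8/3⌉ = 3 shifts, so k ≥ 3.
k = 3 works: Tue-PM→Gallo, Wed-AM→Gallo, Wed-PM→Cho, Thu-AM→Ueda, Thu-PM→Cho+Ueda, Fri-AM→Gallo, Fri-PM→Cho.
Loads: Gallo 3, Cho 3, Ueda 2 — all ≤ 3.

3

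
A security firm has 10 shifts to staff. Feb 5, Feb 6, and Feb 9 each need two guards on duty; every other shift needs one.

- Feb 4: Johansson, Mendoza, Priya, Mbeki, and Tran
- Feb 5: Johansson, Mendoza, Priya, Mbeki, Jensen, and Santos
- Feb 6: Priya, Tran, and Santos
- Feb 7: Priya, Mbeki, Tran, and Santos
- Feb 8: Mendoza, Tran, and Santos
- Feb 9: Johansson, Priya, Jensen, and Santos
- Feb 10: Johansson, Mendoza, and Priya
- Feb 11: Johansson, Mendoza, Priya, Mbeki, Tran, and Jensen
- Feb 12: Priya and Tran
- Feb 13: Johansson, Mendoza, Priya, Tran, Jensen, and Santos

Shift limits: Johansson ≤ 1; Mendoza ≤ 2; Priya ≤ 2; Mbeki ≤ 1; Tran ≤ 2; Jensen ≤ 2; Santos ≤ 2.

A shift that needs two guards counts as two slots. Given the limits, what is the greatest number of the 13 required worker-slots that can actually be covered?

Total capacity across all guards is 1+2+2+1+2+2+2 = 12, and 13 slots are needed, so at most 12 can be filled.
An assignment achieving 12: Feb 4→Mendoza, Feb 5→Jensen+Santos, Feb 6→Priya+Tran, Feb 7→Mbeki, Feb 8→Mendoza, Feb 9→Jensen+Santos, Feb 10→Johansson, Feb 11→Tran, Feb 12→Priya.
Loads: Johansson 1/1, Mendoza 2/2, Priya 2/2, Mbeki 1/1, Tran 2/2, Jensen 2/2, Santos 2/2.

12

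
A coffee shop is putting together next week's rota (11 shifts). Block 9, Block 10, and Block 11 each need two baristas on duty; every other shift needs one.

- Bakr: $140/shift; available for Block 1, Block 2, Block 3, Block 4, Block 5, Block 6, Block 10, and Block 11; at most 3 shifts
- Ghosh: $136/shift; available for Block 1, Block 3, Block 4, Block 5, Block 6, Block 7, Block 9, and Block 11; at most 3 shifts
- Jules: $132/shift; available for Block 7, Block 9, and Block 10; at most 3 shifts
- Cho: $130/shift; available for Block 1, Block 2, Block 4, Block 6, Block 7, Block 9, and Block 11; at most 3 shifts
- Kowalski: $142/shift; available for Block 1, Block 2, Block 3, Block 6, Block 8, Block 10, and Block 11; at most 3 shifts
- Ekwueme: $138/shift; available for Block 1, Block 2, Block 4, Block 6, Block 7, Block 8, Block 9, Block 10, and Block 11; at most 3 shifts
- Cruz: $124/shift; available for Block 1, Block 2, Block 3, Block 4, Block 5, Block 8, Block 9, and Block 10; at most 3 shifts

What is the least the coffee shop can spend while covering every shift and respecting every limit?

$1842

Picking the cheapest available barista for each shift independently would cost $1780, but that ignores the shift limits.
An optimal schedule: Block 1→Ghosh, Block 2→Cho, Block 3→Cruz, Block 4→Cho, Block 5→Cruz, Block 6→Cho, Block 7→Jules, Block 8→Cruz, Block 9→Jules+Ghosh, Block 10→Jules+Ekwueme, Block 11→Ghosh+Ekwueme.
Total: 136 + 130 + 124 + 130 + 124 + 130 + 132 + 124 + 132 + 136 + 132 + 138 + 136 + 138 = $1842.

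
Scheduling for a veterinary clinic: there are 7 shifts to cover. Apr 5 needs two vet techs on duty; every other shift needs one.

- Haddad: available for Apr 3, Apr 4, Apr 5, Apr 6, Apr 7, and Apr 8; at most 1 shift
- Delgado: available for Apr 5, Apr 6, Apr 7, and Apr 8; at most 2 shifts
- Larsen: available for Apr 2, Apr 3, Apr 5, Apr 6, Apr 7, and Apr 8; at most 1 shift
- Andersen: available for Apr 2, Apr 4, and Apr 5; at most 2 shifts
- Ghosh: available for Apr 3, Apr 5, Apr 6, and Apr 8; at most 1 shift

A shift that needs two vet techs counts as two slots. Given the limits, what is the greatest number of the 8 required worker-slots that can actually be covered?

Total capacity across all vet techs is 1+2+1+2+1 = 7, and 8 slots are needed, so at most 7 can be filled.
An assignment achieving 7: Apr 2→Larsen, Apr 3→Haddad, Apr 4→Andersen, Apr 5→Andersen, Apr 6→Delgado, Apr 7→Delgado, Apr 8→Ghosh.
Loads: Haddad 1/1, Delgado 2/2, Larsen 1/1, Andersen 2/2, Ghosh 1/1.

7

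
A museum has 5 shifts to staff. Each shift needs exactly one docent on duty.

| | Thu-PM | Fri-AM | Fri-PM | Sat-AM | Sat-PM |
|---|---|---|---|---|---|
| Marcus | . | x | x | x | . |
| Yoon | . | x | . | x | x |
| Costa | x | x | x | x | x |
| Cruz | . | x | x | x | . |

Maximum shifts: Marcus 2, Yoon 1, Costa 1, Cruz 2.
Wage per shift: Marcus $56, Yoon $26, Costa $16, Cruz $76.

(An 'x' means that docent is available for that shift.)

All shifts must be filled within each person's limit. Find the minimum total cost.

$230

Thu-PM can only be covered by Costa, so that assignment is forced.
Picking the cheapest available docent for each shift independently would cost $80, but that ignores the shift limits.
An optimal schedule: Thu-PM→Costa, Fri-AM→Marcus, Fri-PM→Marcus, Sat-AM→Cruz, Sat-PM→Yoon.
Total: 16 + 56 + 56 + 76 + 26 = $230.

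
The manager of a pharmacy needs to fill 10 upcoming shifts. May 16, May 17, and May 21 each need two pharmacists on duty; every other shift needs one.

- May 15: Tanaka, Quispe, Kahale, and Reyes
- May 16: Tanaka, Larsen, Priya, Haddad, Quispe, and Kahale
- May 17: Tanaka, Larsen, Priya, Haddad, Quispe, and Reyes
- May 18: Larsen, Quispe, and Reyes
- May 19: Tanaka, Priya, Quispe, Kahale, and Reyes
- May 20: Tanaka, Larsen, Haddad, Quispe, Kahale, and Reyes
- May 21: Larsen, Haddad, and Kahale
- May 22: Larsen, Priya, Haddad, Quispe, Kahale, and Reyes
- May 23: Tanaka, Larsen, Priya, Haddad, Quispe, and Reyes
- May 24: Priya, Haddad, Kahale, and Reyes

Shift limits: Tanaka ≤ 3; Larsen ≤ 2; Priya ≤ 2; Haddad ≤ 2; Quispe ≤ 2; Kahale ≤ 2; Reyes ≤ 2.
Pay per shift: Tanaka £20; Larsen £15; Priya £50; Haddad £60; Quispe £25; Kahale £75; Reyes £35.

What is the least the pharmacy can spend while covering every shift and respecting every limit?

Picking the cheapest available pharmacist for each shift independently would cost £280, but that ignores the shift limits.
An optimal schedule: May 15→Tanaka, May 16→Priya+Haddad, May 17→Reyes+Priya, May 18→Larsen, May 19→Tanaka, May 20→Tanaka, May 21→Larsen+Haddad, May 22→Quispe, May 23→Quispe, May 24→Reyes.
Total: 20 + 50 + 60 + 35 + 50 + 15 + 20 + 20 + 15 + 60 + 25 + 25 + 35 = £430.

£430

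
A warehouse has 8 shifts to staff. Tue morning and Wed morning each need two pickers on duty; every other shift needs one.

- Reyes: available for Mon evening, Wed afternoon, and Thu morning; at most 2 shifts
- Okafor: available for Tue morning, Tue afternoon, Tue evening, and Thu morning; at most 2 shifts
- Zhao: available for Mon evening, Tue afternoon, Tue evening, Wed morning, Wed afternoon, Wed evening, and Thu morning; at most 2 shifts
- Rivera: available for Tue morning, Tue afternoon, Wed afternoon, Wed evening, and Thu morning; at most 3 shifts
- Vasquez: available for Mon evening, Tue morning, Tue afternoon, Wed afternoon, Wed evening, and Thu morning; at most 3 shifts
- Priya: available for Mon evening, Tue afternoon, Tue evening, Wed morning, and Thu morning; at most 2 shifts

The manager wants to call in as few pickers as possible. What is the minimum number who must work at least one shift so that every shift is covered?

10 slots to fill and no one can take more than 3, so at least ⌈10/3⌉ = 4 pickers are needed.
Zhao, Rivera, Vasquez, and Priya alone can cover everything: Mon evening→Vasquez, Tue morning→Rivera+Vasquez, Tue afternoon→Vasquez, Tue evening→Zhao, Wed morning→Zhao+Priya, Wed afternoon→Rivera, Wed evening→Rivera, Thu morning→Priya.

4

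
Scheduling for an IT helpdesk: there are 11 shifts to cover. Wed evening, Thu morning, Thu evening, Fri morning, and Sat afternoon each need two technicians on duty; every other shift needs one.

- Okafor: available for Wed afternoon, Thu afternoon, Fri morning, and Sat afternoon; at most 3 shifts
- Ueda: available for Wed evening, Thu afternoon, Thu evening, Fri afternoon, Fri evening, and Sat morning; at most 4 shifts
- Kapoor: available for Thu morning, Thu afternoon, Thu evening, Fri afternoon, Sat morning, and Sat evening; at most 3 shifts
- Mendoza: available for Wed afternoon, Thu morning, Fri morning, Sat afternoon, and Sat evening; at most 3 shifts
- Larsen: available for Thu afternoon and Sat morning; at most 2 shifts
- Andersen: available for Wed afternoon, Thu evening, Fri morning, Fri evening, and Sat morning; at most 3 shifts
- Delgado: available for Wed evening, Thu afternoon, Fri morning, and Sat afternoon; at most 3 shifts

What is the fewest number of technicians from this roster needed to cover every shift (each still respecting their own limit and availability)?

5

16 slots to fill and no one can take more than 4, so at least ⌈16/4⌉ = 4 technicians are needed.
Any 4 technicians together have capacity at most 4+3+3+3 = 13 < 16 slots, so 4 can never suffice.
Okafor, Ueda, Kapoor, Mendoza, and Delgado alone can cover everything: Wed afternoon→Okafor, Wed evening→Ueda+Delgado, Thu morning→Kapoor+Mendoza, Thu afternoon→Delgado, Thu evening→Ueda+Kapoor, Fri morning→Okafor+Mendoza, Fri afternoon→Ueda, Fri evening→Ueda, Sat morning→Kapoor, Sat afternoon→Okafor+Delgado, Sat evening→Mendoza.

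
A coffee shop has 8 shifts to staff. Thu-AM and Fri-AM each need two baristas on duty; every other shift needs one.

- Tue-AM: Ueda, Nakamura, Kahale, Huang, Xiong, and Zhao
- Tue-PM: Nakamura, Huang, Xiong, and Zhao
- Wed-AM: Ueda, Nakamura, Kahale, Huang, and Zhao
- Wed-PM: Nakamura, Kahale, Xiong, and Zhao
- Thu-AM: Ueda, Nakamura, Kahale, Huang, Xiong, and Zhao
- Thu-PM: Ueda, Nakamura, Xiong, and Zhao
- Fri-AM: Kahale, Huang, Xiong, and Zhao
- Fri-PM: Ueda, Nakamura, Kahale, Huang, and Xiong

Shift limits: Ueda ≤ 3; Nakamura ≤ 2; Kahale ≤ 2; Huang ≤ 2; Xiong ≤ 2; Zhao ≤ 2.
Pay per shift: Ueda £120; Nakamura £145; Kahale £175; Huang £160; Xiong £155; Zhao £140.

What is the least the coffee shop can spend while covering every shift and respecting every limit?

Picking the cheapest available barista for each shift independently would cost £1315, but that ignores the shift limits.
An optimal schedule: Tue-AM→Nakamura, Tue-PM→Zhao, Wed-AM→Ueda, Wed-PM→Zhao, Thu-AM→Nakamura+Xiong, Thu-PM→Ueda, Fri-AM→Xiong+Huang, Fri-PM→Ueda.
Total: 145 + 140 + 120 + 140 + 145 + 155 + 120 + 155 + 160 + 120 = £1400.

£1400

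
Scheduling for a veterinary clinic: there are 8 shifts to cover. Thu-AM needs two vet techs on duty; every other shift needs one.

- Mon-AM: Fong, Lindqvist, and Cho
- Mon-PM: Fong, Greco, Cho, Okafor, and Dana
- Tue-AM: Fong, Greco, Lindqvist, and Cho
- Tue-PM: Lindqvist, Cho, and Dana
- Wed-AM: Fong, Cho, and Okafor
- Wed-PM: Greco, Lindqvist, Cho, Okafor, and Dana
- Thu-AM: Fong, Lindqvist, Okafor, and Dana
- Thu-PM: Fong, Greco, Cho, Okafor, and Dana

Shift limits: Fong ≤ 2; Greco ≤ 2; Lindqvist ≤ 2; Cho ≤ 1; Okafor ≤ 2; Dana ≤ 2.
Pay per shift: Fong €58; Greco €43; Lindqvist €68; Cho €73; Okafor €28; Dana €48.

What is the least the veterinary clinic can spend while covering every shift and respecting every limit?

Picking the cheapest available vet tech for each shift independently would cost €337, but that ignores the shift limits.
An optimal schedule: Mon-AM→Fong, Mon-PM→Okafor, Tue-AM→Greco, Tue-PM→Dana, Wed-AM→Okafor, Wed-PM→Greco, Thu-AM→Fong+Lindqvist, Thu-PM→Dana.
Total: 58 + 28 + 43 + 48 + 28 + 43 + 58 + 68 + 48 = €422.

€422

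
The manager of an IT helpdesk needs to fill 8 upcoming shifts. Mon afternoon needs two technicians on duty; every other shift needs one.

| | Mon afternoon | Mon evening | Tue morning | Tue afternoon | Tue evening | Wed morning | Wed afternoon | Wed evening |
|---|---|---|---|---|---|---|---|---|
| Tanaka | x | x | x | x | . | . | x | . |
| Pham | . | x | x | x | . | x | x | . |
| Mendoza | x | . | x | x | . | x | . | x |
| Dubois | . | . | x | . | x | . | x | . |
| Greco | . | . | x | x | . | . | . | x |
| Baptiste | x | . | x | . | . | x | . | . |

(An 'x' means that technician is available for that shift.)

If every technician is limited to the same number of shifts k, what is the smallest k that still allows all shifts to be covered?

2

With 6 technicians and 9 worker-slots to fill, someone must work at least ⌈9/6⌉ = 2 shifts, so k ≥ 2.
k = 2 works: Mon afternoon→Tanaka+Mendoza, Mon evening→Tanaka, Tue morning→Dubois, Tue afternoon→Greco, Tue evening→Dubois, Wed morning→Pham, Wed afternoon→Pham, Wed evening→Mendoza.
Loads: Tanaka 2, Pham 2, Mendoza 2, Dubois 2, Greco 1, Baptiste 0 — all ≤ 2.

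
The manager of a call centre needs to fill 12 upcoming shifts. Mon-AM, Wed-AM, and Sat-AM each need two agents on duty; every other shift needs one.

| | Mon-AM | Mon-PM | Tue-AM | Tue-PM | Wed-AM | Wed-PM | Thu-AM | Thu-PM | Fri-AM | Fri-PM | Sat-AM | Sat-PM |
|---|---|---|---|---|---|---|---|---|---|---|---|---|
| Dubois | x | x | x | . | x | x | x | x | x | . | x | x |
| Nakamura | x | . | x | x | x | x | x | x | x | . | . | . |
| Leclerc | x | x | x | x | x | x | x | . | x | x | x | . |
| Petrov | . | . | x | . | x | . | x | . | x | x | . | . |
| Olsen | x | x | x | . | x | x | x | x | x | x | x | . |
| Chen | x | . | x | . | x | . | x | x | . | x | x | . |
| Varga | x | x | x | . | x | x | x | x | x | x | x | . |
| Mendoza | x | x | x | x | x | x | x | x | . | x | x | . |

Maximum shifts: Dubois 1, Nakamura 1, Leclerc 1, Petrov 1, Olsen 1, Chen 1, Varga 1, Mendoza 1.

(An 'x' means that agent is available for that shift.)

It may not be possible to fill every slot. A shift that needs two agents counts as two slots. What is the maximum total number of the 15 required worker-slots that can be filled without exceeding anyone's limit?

Total capacity across all agents is 1+1+1+1+1+1+1+1 = 8, and 15 slots are needed, so at most 8 can be filled.
An assignment achieving 8: Mon-PM→Leclerc, Tue-PM→Nakamura, Wed-PM→Olsen, Thu-PM→Chen, Fri-AM→Petrov, Fri-PM→Varga, Sat-AM→Mendoza, Sat-PM→Dubois.
Loads: Dubois 1/1, Nakamura 1/1, Leclerc 1/1, Petrov 1/1, Olsen 1/1, Chen 1/1, Varga 1/1, Mendoza 1/1.

8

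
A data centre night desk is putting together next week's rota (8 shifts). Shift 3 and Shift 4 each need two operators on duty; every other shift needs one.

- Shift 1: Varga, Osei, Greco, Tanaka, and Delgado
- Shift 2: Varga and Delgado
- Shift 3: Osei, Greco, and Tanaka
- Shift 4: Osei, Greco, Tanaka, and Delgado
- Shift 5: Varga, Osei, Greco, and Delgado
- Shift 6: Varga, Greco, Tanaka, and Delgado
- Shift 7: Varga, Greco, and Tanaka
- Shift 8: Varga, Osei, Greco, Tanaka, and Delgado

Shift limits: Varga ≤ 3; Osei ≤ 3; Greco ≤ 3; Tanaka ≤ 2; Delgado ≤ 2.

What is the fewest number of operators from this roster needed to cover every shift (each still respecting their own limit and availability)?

10 slots to fill and no one can take more than 3, so at least ⌈10/3⌉ = 4 operators are needed.
Varga, Osei, Greco, and Tanaka alone can cover everything: Shift 1→Osei, Shift 2→Varga, Shift 3→Osei+Greco, Shift 4→Osei+Greco, Shift 5→Varga, Shift 6→Varga, Shift 7→Greco, Shift 8→Tanaka.

4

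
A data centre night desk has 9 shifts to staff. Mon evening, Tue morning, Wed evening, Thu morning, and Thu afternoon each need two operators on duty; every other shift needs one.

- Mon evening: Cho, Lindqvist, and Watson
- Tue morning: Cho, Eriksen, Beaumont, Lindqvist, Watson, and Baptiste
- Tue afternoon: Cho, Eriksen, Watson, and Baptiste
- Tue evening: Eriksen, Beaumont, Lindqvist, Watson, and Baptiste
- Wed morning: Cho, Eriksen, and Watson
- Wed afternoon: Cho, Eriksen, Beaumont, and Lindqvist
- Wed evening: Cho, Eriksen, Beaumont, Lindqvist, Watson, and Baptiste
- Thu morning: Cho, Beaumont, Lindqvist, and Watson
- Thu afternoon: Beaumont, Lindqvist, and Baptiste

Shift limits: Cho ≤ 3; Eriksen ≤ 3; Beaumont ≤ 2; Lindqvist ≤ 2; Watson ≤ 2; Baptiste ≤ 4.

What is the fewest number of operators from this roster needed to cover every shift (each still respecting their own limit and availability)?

5

14 slots to fill and no one can take more than 4, so at least ⌈14/4⌉ = 4 operators are needed.
Any 4 operators together have capacity at most 4+3+3+2 = 12 < 14 slots, so 4 can never suffice.
Cho, Eriksen, Beaumont, Lindqvist, and Baptiste alone can cover everything: Mon evening→Cho+Lindqvist, Tue morning→Eriksen+Baptiste, Tue afternoon→Cho, Tue evening→Baptiste, Wed morning→Cho, Wed afternoon→Eriksen, Wed evening→Eriksen+Baptiste, Thu morning→Beaumont+Lindqvist, Thu afternoon→Beaumont+Baptiste.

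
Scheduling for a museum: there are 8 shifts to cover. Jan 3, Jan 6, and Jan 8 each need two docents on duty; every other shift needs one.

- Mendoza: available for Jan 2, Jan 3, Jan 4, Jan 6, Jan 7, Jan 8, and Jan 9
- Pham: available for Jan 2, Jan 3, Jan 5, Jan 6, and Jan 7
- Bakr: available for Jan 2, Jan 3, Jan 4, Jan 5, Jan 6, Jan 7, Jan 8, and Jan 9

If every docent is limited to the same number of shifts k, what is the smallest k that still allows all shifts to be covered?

4

With 3 docents and 11 worker-slots to fill, someone must work at least ⌈11/3⌉ = 4 shifts, so k ≥ 4.
k = 4 works: Jan 2→Mendoza, Jan 3→Pham+Bakr, Jan 4→Mendoza, Jan 5→Pham, Jan 6→Pham+Bakr, Jan 7→Pham, Jan 8→Mendoza+Bakr, Jan 9→Mendoza.
Loads: Mendoza 4, Pham 4, Bakr 3 — all ≤ 4.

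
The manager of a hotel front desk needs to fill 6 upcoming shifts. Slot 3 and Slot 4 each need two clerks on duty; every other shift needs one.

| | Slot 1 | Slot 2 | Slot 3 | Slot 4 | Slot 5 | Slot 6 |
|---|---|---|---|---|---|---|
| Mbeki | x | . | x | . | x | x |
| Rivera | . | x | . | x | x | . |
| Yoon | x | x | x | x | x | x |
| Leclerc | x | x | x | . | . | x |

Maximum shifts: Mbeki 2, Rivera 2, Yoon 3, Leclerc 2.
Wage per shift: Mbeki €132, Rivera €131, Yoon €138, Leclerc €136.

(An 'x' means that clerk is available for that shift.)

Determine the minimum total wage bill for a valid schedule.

€1074

Slot 4 can only be covered by Rivera and Yoon, so that assignment is forced.
Picking the cheapest available clerk for each shift independently would cost €1063, but that ignores the shift limits.
An optimal schedule: Slot 1→Mbeki, Slot 2→Rivera, Slot 3→Mbeki+Leclerc, Slot 4→Rivera+Yoon, Slot 5→Yoon, Slot 6→Leclerc.
Total: 132 + 131 + 132 + 136 + 131 + 138 + 138 + 136 = €1074.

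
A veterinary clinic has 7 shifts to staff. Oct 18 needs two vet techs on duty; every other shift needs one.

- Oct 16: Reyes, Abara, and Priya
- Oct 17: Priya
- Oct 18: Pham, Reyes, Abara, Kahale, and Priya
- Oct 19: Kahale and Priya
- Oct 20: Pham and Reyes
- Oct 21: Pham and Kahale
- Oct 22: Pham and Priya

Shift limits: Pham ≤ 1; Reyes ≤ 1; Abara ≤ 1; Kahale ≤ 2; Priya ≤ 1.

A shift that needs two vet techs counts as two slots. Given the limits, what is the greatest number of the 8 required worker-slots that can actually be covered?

6

Total capacity across all vet techs is 1+1+1+2+1 = 6, and 8 slots are needed, so at most 6 can be filled.
An assignment achieving 6: Oct 16→Reyes, Oct 17→Priya, Oct 18→Abara, Oct 19→Kahale, Oct 20→Pham, Oct 21→Kahale.
Loads: Pham 1/1, Reyes 1/1, Abara 1/1, Kahale 2/2, Priya 1/1.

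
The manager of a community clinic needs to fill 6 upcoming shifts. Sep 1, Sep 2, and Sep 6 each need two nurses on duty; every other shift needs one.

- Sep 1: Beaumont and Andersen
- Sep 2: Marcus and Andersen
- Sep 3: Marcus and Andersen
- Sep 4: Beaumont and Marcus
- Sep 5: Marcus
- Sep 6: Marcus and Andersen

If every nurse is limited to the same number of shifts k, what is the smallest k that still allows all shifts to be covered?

With 3 nurses and 9 worker-slots to fill, someone must work at least ⌈9/3⌉ = 3 shifts, so k ≥ 3.
k = 3 fails: Shifts {Sep 1, Sep 2, Sep 3, Sep 5, Sep 6} need 8 worker-slots in total, but the nurses available for any of those shifts (Beaumont, Marcus, and Andersen) can supply at most 7 among them. So no valid schedule exists.
k = 4 works: Sep 1→Beaumont+Andersen, Sep 2→Marcus+Andersen, Sep 3→Marcus, Sep 4→Beaumont, Sep 5→Marcus, Sep 6→Marcus+Andersen.
Loads: Beaumont 2, Marcus 4, Andersen 3 — all ≤ 4.

4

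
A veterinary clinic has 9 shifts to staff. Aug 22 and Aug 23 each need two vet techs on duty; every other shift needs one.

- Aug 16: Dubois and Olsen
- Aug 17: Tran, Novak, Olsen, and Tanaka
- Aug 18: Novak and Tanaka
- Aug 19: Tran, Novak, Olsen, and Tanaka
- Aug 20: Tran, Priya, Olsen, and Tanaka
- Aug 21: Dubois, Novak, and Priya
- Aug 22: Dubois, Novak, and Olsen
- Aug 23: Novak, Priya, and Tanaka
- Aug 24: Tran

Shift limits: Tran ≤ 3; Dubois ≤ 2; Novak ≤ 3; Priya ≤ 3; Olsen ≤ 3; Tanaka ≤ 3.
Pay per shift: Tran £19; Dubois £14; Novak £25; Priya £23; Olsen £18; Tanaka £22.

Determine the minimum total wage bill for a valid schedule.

£206

Aug 24 can only be covered by Tran, so that assignment is forced.
Picking the cheapest available vet tech for each shift independently would cost £200, but that ignores the shift limits.
An optimal schedule: Aug 16→Olsen, Aug 17→Olsen, Aug 18→Tanaka, Aug 19→Tran, Aug 20→Tran, Aug 21→Dubois, Aug 22→Dubois+Olsen, Aug 23→Tanaka+Priya, Aug 24→Tran.
Total: 18 + 18 + 22 + 19 + 19 + 14 + 14 + 18 + 22 + 23 + 19 = £206.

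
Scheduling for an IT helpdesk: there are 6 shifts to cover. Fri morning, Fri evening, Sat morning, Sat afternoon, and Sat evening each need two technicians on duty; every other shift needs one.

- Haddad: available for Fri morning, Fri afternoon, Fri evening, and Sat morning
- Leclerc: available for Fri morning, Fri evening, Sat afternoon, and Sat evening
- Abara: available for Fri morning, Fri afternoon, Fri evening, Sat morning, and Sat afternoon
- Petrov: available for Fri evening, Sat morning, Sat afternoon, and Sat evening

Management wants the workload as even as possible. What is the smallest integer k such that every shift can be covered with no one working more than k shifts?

With 4 technicians and 11 worker-slots to fill, someone must work at least ⌈11/4⌉ = 3 shifts, so k ≥ 3.
k = 3 works: Fri morning→Haddad+Leclerc, Fri afternoon→Haddad, Fri evening→Abara+Petrov, Sat morning→Haddad+Abara, Sat afternoon→Leclerc+Abara, Sat evening→Leclerc+Petrov.
Loads: Haddad 3, Leclerc 3, Abara 3, Petrov 2 — all ≤ 3.

3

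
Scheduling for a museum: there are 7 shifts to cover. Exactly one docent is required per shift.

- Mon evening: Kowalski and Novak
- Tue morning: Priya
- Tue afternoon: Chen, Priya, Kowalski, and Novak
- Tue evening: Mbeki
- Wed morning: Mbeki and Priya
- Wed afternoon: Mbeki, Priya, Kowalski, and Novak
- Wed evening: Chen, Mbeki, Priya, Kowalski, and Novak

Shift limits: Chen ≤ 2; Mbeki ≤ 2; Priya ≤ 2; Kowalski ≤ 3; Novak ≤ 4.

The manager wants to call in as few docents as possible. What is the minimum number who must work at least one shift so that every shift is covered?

7 slots to fill and no one can take more than 4, so at least ⌈7/4⌉ = 2 docents are needed.
Shifts {Mon evening, Tue morning, Tue evening} need 3 slots, but among the docents available for them (Mbeki, Priya, Kowalski, and Novak) any 2 together supply at most 2. So 2 docents are not enough.
Mbeki, Priya, and Kowalski alone can cover everything: Mon evening→Kowalski, Tue morning→Priya, Tue afternoon→Priya, Tue evening→Mbeki, Wed morning→Mbeki, Wed afternoon→Kowalski, Wed evening→Kowalski.

3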